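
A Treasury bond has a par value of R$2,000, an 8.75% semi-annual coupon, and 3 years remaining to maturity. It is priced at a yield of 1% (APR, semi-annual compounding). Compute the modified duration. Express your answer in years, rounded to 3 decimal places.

2.722 years

Periodic yield y = 0.005. First find Macaulay duration:
  t   CF        PV=CF/(1+0.005)^t    t·PV
  1        87.50        87.0647        87.0647
  2        87.50        86.6315       173.2630
  3        87.50        86.2005       258.6015
  4        87.50        85.7717       343.0866
  5        87.50        85.3449       426.7247
  6     2,087.50     2,025.9565    12,155.7389
  Σ                  2,456.9698    13,444.4795
P = 2,456.9698; Macaulay duration = 13,444.4795 / 2,456.9698 = 5.47198 half-year periods = 2.73599 years.
Modified duration = D_Mac / (1 + y) = 2.73599 / 1.005 = 2.72238 years.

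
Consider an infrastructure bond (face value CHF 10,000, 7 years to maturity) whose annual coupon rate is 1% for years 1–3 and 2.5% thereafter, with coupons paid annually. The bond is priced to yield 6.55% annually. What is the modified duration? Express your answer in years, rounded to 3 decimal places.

6.258 years

Periodic yield y = 0.0655. First find Macaulay duration:
  t   CF        PV=CF/(1+0.0655)^t    t·PV
  1       100.00        93.8527        93.8527
  2       100.00        88.0832       176.1664
  3       100.00        82.6684       248.0053
  4       250.00       193.9663       775.8650
  5       250.00       182.0425       910.2124
  6       250.00       170.8517     1,025.1102
  7    10,250.00     6,574.3026    46,020.1179
  Σ                  7,385.7673    49,249.3298
P = 7,385.7673; Macaulay duration = 49,249.3298 / 7,385.7673 = 6.66814 years.
Modified duration = D_Mac / (1 + y) = 6.66814 / 1.0655 = 6.25823 years.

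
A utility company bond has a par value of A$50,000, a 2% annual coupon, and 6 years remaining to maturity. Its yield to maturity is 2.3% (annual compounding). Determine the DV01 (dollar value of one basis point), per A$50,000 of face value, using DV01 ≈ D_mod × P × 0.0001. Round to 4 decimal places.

Periodic yield y = 0.023.
  t   CF        PV=CF/(1+0.023)^t    t·PV
  1     1,000.00       977.5171       977.5171
  2     1,000.00       955.5397     1,911.0794
  3     1,000.00       934.0564     2,802.1692
  4     1,000.00       913.0561     3,652.2244
  5     1,000.00       892.5280     4,462.6398
  6    51,000.00    44,495.5289   266,973.1737
  Σ                 49,168.2262   280,778.8036
P = 49,168.2262; D_Mac = 5.71057 yrs; D_mod = 5.58218 yrs.
DV01 ≈ 5.58218 × 49,168.2262 × 0.0001 = 27.446608.

A$27.4466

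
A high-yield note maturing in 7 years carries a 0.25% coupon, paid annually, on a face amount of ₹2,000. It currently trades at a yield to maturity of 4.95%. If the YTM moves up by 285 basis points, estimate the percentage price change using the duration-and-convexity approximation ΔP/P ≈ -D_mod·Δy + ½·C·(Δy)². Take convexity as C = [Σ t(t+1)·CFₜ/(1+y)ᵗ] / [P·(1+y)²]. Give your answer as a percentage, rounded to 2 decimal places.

-16.80%

With y = 0.0495:
  t   CF        PV=CF/(1+0.0495)^t    t·PV        t(t+1)·PV
  1         5.00         4.7642         4.7642           9.5283
  2         5.00         4.5395         9.0789          27.2368
  3         5.00         4.3254        12.9761          51.9044
  4         5.00         4.1214        16.4854          82.4271
  5         5.00         3.9270        19.6349         117.8092
  6         5.00         3.7418        22.4505         157.1537
  7     2,005.00     1,429.6748    10,007.7239      80,061.7914
  Σ                  1,455.0939    10,093.1140      80,507.8510
P = 1,455.0939; D_Mac = 6.93640 yrs; D_mod = 6.60924 yrs; C = 50.23221.
Duration effect: -6.60924 × (+0.0285) = -0.188363
Convexity effect: 0.5 × 50.23221 × (0.0285)² = +0.0204006
ΔP/P ≈ -0.188363 + 0.0204006 = -0.167963 = -16.7963%.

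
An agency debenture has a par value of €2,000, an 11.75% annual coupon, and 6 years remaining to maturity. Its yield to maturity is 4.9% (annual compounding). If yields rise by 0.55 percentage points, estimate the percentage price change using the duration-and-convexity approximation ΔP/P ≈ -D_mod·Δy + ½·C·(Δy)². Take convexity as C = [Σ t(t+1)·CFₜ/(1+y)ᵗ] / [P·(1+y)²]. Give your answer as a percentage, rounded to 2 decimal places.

-2.49%

With y = 0.049:
  t   CF        PV=CF/(1+0.049)^t    t·PV        t(t+1)·PV
  1       235.00       224.0229       224.0229         448.0458
  2       235.00       213.5585       427.1170       1,281.3511
  3       235.00       203.5829       610.7488       2,442.9954
  4       235.00       194.0734       776.2934       3,881.4671
  5       235.00       185.0080       925.0398       5,550.2389
  6     2,235.00     1,677.3535    10,064.1210      70,448.8468
  Σ                  2,697.5992    13,027.3430      84,052.9450
P = 2,697.5992; D_Mac = 4.82924 yrs; D_mod = 4.60366 yrs; C = 28.31552.
Duration effect: -4.60366 × (+0.0055) = -0.025320
Convexity effect: 0.5 × 28.31552 × (0.0055)² = +0.0004283
ΔP/P ≈ -0.025320 + 0.0004283 = -0.024892 = -2.4892%.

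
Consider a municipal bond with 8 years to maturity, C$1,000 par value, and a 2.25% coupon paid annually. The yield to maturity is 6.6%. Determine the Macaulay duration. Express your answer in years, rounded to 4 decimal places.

7.2893 years

Periodic yield y = 0.066. Discount each cash flow and weight by its year:
  t   CF        PV=CF/(1+0.066)^t    t·PV
  1        22.50        21.1069        21.1069
  2        22.50        19.8001        39.6003
  3        22.50        18.5742        55.7227
  4        22.50        17.4242        69.6969
  5        22.50        16.3454        81.7272
  6        22.50        15.3334        92.0006
  7        22.50        14.3841       100.6886
  8     1,022.50       613.2050     4,905.6399
  Σ                    736.1735     5,366.1831
Price P = Σ PV = 736.1735.
Macaulay duration = Σ(t·PV) / P = 5,366.1831 / 736.1735 = 7.28929 years.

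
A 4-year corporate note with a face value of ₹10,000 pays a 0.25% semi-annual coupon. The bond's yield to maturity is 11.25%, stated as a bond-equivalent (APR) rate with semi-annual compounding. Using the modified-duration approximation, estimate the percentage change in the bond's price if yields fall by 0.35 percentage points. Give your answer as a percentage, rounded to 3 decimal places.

+1.318%

Periodic yield y = 0.05625. Modified duration first:
  t   CF        PV=CF/(1+0.05625)^t    t·PV
  1        12.50        11.8343        11.8343
  2        12.50        11.2041        22.4082
  3        12.50        10.6074        31.8223
  4        12.50        10.0425        40.1701
  5        12.50         9.5077        47.5386
  6        12.50         9.0014        54.0084
  7        12.50         8.5220        59.6542
  8    10,012.50     6,462.6220    51,700.9758
  Σ                  6,533.3415    51,968.4119
P = 6,533.3415; D_Mac = 7.95434 half-year periods = 3.97717 yrs; D_mod = 3.97717/(1+0.05625) = 3.76537 yrs.
ΔP/P ≈ -D_mod · Δy = -3.76537 × (-0.0035) = +0.013179 = +1.3179%.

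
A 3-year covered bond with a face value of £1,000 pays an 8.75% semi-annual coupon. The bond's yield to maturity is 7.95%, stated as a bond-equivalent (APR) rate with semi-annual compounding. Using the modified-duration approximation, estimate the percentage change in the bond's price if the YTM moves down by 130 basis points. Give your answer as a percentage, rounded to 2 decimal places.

+3.38%

Periodic yield y = 0.03975. Modified duration first:
  t   CF        PV=CF/(1+0.03975)^t    t·PV
  1        43.75        42.0774        42.0774
  2        43.75        40.4688        80.9376
  3        43.75        38.9217       116.7650
  4        43.75        37.4337       149.7347
  5        43.75        36.0026       180.0128
  6     1,043.75       826.0815     4,956.4892
  Σ                  1,020.9856     5,526.0166
P = 1,020.9856; D_Mac = 5.41243 half-year periods = 2.70622 yrs; D_mod = 2.70622/(1+0.03975) = 2.60276 yrs.
ΔP/P ≈ -D_mod · Δy = -2.60276 × (-0.013) = +0.033836 = +3.3836%.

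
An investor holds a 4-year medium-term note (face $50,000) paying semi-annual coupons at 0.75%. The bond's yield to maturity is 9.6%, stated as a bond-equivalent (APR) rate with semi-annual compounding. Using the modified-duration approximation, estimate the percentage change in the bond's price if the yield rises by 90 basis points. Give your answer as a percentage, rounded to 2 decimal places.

Periodic yield y = 0.048. Modified duration first:
  t   CF        PV=CF/(1+0.048)^t    t·PV
  1       187.50       178.9122       178.9122
  2       187.50       170.7178       341.4355
  3       187.50       162.8986       488.6959
  4       187.50       155.4376       621.7505
  5       187.50       148.3183       741.5917
  6       187.50       141.5251       849.1508
  7       187.50       135.0431       945.3015
  8    50,187.50    34,490.9615   275,927.6921
  Σ                 35,583.8143   280,094.5302
P = 35,583.8143; D_Mac = 7.87140 half-year periods = 3.93570 yrs; D_mod = 3.93570/(1+0.048) = 3.75544 yrs.
ΔP/P ≈ -D_mod · Δy = -3.75544 × (+0.009) = -0.033799 = -3.3799%.

-3.38%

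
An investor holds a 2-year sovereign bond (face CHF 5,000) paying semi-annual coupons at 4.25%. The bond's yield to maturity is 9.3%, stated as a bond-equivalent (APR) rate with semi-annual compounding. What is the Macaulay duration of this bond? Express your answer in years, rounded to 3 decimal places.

Periodic yield y = 0.0465. Discount each cash flow and weight by its period:
  t   CF        PV=CF/(1+0.0465)^t    t·PV
  1       106.25       101.5289       101.5289
  2       106.25        97.0176       194.0352
  3       106.25        92.7067       278.1202
  4     5,106.25     4,257.4067    17,029.6270
  Σ                  4,548.6600    17,603.3112
Price P = Σ PV = 4,548.6600.
Macaulay duration = Σ(t·PV) / P = 17,603.3112 / 4,548.6600 = 3.87000 half-year periods.
In years: 3.87000 / 2 = 1.93500 years.

1.935 years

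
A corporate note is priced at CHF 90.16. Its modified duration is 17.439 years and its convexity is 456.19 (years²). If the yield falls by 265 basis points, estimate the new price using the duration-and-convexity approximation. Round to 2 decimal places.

Duration effect: -D_mod·Δy = -17.439 × (-0.0265) = +0.4621335
Convexity effect: ½·C·(Δy)² = 0.5 × 456.19 × (-0.0265)² = +0.16017971375
ΔP/P ≈ +0.4621335 + 0.16017971375 = +0.62231321375
New price ≈ 90.16 × (1 + 0.62231321375) = 146.2677593517.

CHF 146.27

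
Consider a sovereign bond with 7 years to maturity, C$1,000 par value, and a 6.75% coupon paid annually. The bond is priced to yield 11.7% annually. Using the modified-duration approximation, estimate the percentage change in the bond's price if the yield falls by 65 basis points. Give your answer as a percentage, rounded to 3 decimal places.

Periodic yield y = 0.117. Modified duration first:
  t   CF        PV=CF/(1+0.117)^t    t·PV
  1        67.50        60.4297        60.4297
  2        67.50        54.1000       108.2000
  3        67.50        48.4333       145.3000
  4        67.50        43.3602       173.4407
  5        67.50        38.8184       194.0921
  6        67.50        34.7524       208.5144
  7     1,067.50       492.0346     3,444.2424
  Σ                    771.9287     4,334.2194
P = 771.9287; D_Mac = 5.61479 yrs; D_mod = 5.61479/(1+0.117) = 5.02667 yrs.
ΔP/P ≈ -D_mod · Δy = -5.02667 × (-0.0065) = +0.032673 = +3.2673%.

+3.267%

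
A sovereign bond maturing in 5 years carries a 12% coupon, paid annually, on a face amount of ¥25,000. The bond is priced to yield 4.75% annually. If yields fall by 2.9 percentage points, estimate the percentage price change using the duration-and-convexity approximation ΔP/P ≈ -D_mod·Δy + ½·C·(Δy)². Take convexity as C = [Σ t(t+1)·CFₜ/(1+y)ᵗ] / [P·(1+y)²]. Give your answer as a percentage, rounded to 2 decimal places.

With y = 0.0475:
  t   CF        PV=CF/(1+0.0475)^t    t·PV        t(t+1)·PV
  1     3,000.00     2,863.9618     2,863.9618       5,727.9236
  2     3,000.00     2,734.0924     5,468.1848      16,404.5545
  3     3,000.00     2,610.1121     7,830.3363      31,321.3452
  4     3,000.00     2,491.7538     9,967.0152      49,835.0759
  5    28,000.00    22,201.7840   111,008.9200     666,053.5201
  Σ                 32,901.7041   137,138.4181     769,342.4193
P = 32,901.7041; D_Mac = 4.16813 yrs; D_mod = 3.97912 yrs; C = 21.31048.
Duration effect: -3.97912 × (-0.029) = +0.115394
Convexity effect: 0.5 × 21.31048 × (-0.029)² = +0.0089611
ΔP/P ≈ +0.115394 + 0.0089611 = +0.124355 = +12.4355%.

+12.44%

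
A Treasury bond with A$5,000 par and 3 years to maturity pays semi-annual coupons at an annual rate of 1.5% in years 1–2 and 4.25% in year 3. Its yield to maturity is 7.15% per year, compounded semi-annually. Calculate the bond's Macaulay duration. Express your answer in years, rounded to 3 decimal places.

2.934 years

Periodic yield y = 0.03575. Discount each cash flow and weight by its period:
  t   CF        PV=CF/(1+0.03575)^t    t·PV
  1        37.50        36.2056        36.2056
  2        37.50        34.9560        69.9119
  3        37.50        33.7494       101.2483
  4        37.50        32.5845       130.3381
  5       106.25        89.1362       445.6811
  6     5,106.25     4,135.9228    24,815.5367
  Σ                  4,362.5546    25,598.9218
Price P = Σ PV = 4,362.5546.
Macaulay duration = Σ(t·PV) / P = 25,598.9218 / 4,362.5546 = 5.86787 half-year periods.
In years: 5.86787 / 2 = 2.93394 years.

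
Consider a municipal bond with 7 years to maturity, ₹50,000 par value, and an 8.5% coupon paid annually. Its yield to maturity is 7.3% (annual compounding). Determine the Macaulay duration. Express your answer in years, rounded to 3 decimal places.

Periodic yield y = 0.073. Discount each cash flow and weight by its year:
  t   CF        PV=CF/(1+0.073)^t    t·PV
  1     4,250.00     3,960.8574     3,960.8574
  2     4,250.00     3,691.3862     7,382.7724
  3     4,250.00     3,440.2481    10,320.7443
  4     4,250.00     3,206.1958    12,824.7832
  5     4,250.00     2,988.0669    14,940.3346
  6     4,250.00     2,784.7781    16,708.6687
  7    54,250.00    33,128.4936   231,899.4554
  Σ                 53,200.0262   298,037.6162
Price P = Σ PV = 53,200.0262.
Macaulay duration = Σ(t·PV) / P = 298,037.6162 / 53,200.0262 = 5.60221 years.

5.602 years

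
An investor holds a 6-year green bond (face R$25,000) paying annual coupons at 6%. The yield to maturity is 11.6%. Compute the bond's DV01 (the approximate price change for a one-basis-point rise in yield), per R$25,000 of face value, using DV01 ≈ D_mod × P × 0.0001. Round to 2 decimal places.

Periodic yield y = 0.116.
  t   CF        PV=CF/(1+0.116)^t    t·PV
  1     1,500.00     1,344.0860     1,344.0860
  2     1,500.00     1,204.3782     2,408.7563
  3     1,500.00     1,079.1919     3,237.5757
  4     1,500.00       967.0178     3,868.0713
  5     1,500.00       866.5034     4,332.5171
  6    26,500.00    13,717.0495    82,302.2971
  Σ                 19,178.2268    97,493.3036
P = 19,178.2268; D_Mac = 5.08354 yrs; D_mod = 4.55514 yrs.
DV01 ≈ 4.55514 × 19,178.2268 × 0.0001 = 8.735959.

R$8.74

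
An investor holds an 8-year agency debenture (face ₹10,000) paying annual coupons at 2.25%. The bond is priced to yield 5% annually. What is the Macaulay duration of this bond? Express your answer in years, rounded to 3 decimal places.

Periodic yield y = 0.05. Discount each cash flow and weight by its year:
  t   CF        PV=CF/(1+0.05)^t    t·PV
  1       225.00       214.2857       214.2857
  2       225.00       204.0816       408.1633
  3       225.00       194.3635       583.0904
  4       225.00       185.1081       740.4322
  5       225.00       176.2934       881.4669
  6       225.00       167.8985     1,007.3908
  7       225.00       159.9033     1,119.3231
  8    10,225.00     6,920.6825    55,365.4598
  Σ                  8,222.6165    60,319.6122
Price P = Σ PV = 8,222.6165.
Macaulay duration = Σ(t·PV) / P = 60,319.6122 / 8,222.6165 = 7.33582 years.

7.336 years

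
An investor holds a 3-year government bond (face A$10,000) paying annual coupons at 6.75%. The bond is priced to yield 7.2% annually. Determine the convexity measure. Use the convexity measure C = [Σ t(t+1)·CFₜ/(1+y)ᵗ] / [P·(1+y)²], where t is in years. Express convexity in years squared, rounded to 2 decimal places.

With y = 0.072:
  t   CF        PV=CF/(1+0.072)^t    t·PV        t(t+1)·PV
  1       675.00       629.6642       629.6642       1,259.3284
  2       675.00       587.3733     1,174.7466       3,524.2398
  3    10,675.00     8,665.2985    25,995.8955     103,983.5820
  Σ                  9,882.3360    27,800.3063     108,767.1501
P = 9,882.3360.
Convexity = Σ t(t+1)·PV / [P·(1+y)²] = 108,767.1501 / (9,882.3360 × 1.149184) = 9.57742.

9.58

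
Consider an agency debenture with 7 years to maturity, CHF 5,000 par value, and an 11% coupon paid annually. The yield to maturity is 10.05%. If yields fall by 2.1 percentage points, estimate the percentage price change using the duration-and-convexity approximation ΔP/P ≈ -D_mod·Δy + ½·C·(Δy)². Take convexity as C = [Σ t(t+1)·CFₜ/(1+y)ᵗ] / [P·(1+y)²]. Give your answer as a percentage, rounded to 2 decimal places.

+10.75%

With y = 0.1005:
  t   CF        PV=CF/(1+0.1005)^t    t·PV        t(t+1)·PV
  1       550.00       499.7728       499.7728         999.5457
  2       550.00       454.1325       908.2650       2,724.7951
  3       550.00       412.6602     1,237.9805       4,951.9220
  4       550.00       374.9752     1,499.9006       7,499.5032
  5       550.00       340.7316     1,703.6582      10,221.9490
  6       550.00       309.6153     1,857.6918      13,003.8424
  7     5,550.00     2,838.9821    19,872.8747     158,982.9978
  Σ                  5,230.8697    27,580.1437     198,384.5552
P = 5,230.8697; D_Mac = 5.27257 yrs; D_mod = 4.79107 yrs; C = 31.31510.
Duration effect: -4.79107 × (-0.021) = +0.100612
Convexity effect: 0.5 × 31.31510 × (-0.021)² = +0.0069050
ΔP/P ≈ +0.100612 + 0.0069050 = +0.107517 = +10.7517%.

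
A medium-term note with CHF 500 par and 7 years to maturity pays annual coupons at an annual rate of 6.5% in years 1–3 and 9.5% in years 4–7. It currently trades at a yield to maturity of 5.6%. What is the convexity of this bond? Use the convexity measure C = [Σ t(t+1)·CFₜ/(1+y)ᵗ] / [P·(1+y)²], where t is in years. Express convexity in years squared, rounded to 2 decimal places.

39.00

With y = 0.056:
  t   CF        PV=CF/(1+0.056)^t    t·PV        t(t+1)·PV
  1        32.50        30.7765        30.7765          61.5530
  2        32.50        29.1444        58.2889         174.8666
  3        32.50        27.5989        82.7967         331.1867
  4        47.50        38.1978       152.7911         763.9553
  5        47.50        36.1721       180.8606       1,085.1637
  6        47.50        34.2539       205.5234       1,438.6640
  7       547.50       373.8838     2,617.1869      20,937.4951
  Σ                    570.0275     3,328.2240      24,792.8844
P = 570.0275.
Convexity = Σ t(t+1)·PV / [P·(1+y)²] = 24,792.8844 / (570.0275 × 1.115136) = 39.00349.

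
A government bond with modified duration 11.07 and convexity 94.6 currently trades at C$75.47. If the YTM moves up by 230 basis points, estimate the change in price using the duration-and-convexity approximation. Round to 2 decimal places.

-C$17.33

Duration effect: -D_mod·Δy = -11.07 × (+0.023) = -0.254610
Convexity effect: ½·C·(Δy)² = 0.5 × 94.6 × (0.023)² = +0.0250217
ΔP/P ≈ -0.254610 + 0.0250217 = -0.2295883
ΔP ≈ 75.47 × (-0.2295883) = -17.327029001.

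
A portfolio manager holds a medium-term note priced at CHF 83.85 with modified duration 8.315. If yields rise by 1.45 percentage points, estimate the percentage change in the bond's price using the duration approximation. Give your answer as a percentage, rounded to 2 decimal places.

Duration approximation: ΔP/P ≈ -D_mod · Δy = -8.315 × (+0.0145) = -0.1205675.
As a percentage: -12.05675%.

-12.06%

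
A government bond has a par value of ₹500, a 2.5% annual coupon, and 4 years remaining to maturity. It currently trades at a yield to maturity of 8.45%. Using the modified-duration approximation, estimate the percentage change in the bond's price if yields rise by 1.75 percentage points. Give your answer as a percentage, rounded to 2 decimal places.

Periodic yield y = 0.0845. Modified duration first:
  t   CF        PV=CF/(1+0.0845)^t    t·PV
  1        12.50        11.5260        11.5260
  2        12.50        10.6280        21.2560
  3        12.50         9.7999        29.3997
  4       512.50       370.4893     1,481.9571
  Σ                    402.4432     1,544.1388
P = 402.4432; D_Mac = 3.83691 yrs; D_mod = 3.83691/(1+0.0845) = 3.53795 yrs.
ΔP/P ≈ -D_mod · Δy = -3.53795 × (+0.0175) = -0.061914 = -6.1914%.

-6.19%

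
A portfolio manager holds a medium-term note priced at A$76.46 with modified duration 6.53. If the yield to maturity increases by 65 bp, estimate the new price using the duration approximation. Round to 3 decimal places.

Duration approximation: ΔP/P ≈ -D_mod · Δy = -6.53 × (+0.0065) = -0.042445.
New price ≈ 76.46 × (1 - 0.042445) = 73.2146553.

A$73.215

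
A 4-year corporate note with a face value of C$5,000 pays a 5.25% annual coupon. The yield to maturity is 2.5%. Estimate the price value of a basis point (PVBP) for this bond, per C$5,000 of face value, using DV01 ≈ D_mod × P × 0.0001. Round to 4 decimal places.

Periodic yield y = 0.025.
  t   CF        PV=CF/(1+0.025)^t    t·PV
  1       262.50       256.0976       256.0976
  2       262.50       249.8513       499.7026
  3       262.50       243.7573       731.2720
  4     5,262.50     4,767.5653    19,070.2611
  Σ                  5,517.2715    20,557.3332
P = 5,517.2715; D_Mac = 3.72600 yrs; D_mod = 3.63512 yrs.
DV01 ≈ 3.63512 × 5,517.2715 × 0.0001 = 2.005593.

C$2.0056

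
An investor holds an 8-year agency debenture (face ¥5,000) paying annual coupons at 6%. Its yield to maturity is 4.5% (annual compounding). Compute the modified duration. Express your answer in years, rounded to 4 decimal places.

6.3699 years

Periodic yield y = 0.045. First find Macaulay duration:
  t   CF        PV=CF/(1+0.045)^t    t·PV
  1       300.00       287.0813       287.0813
  2       300.00       274.7190       549.4380
  3       300.00       262.8890       788.6669
  4       300.00       251.5684     1,006.2736
  5       300.00       240.7353     1,203.6766
  6       300.00       230.3687     1,382.2123
  7       300.00       220.4485     1,543.1398
  8     5,300.00     3,726.8812    29,815.0494
  Σ                  5,494.6915    36,575.5379
P = 5,494.6915; Macaulay duration = 36,575.5379 / 5,494.6915 = 6.65652 years.
Modified duration = D_Mac / (1 + y) = 6.65652 / 1.045 = 6.36988 years.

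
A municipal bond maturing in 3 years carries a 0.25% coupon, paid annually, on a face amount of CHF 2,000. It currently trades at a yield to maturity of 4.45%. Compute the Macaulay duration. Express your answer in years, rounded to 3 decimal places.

2.992 years

Periodic yield y = 0.0445. Discount each cash flow and weight by its year:
  t   CF        PV=CF/(1+0.0445)^t    t·PV
  1         5.00         4.7870         4.7870
  2         5.00         4.5830         9.1661
  3     2,005.00     1,759.4991     5,278.4972
  Σ                  1,768.8691     5,292.4503
Price P = Σ PV = 1,768.8691.
Macaulay duration = Σ(t·PV) / P = 5,292.4503 / 1,768.8691 = 2.99200 years.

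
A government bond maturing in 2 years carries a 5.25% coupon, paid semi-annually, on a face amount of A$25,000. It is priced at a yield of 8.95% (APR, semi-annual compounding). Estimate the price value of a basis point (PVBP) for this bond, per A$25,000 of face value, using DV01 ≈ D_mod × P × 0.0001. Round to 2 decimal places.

A$4.29

Periodic yield y = 0.04475.
  t   CF        PV=CF/(1+0.04475)^t    t·PV
  1       656.25       628.1407       628.1407
  2       656.25       601.2354     1,202.4708
  3       656.25       575.4826     1,726.4477
  4    25,656.25    21,534.9397    86,139.7587
  Σ                 23,339.7984    89,696.8180
P = 23,339.7984; D_Mac = 3.84308 half-year periods = 1.92154 yrs; D_mod = 1.83924 yrs.
DV01 ≈ 1.83924 × 23,339.7984 × 0.0001 = 4.292741.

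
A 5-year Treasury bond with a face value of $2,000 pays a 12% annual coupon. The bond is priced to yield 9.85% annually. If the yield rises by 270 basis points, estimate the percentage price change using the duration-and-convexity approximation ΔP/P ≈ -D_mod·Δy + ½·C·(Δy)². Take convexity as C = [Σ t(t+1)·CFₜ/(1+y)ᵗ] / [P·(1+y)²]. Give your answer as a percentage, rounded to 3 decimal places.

-9.335%

With y = 0.0985:
  t   CF        PV=CF/(1+0.0985)^t    t·PV        t(t+1)·PV
  1       240.00       218.4797       218.4797         436.9595
  2       240.00       198.8892       397.7783       1,193.3350
  3       240.00       181.0552       543.1657       2,172.6627
  4       240.00       164.8204       659.2816       3,296.4082
  5     2,240.00     1,400.3858     7,001.9292      42,011.5753
  Σ                  2,163.6304     8,820.6346      49,110.9407
P = 2,163.6304; D_Mac = 4.07678 yrs; D_mod = 3.71122 yrs; C = 18.81027.
Duration effect: -3.71122 × (+0.027) = -0.100203
Convexity effect: 0.5 × 18.81027 × (0.027)² = +0.0068563
ΔP/P ≈ -0.100203 + 0.0068563 = -0.093347 = -9.3347%.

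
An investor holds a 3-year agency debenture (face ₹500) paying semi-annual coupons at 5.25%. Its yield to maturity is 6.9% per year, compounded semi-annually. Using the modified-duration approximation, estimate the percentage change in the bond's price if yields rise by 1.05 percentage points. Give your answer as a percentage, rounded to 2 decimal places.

-2.85%

Periodic yield y = 0.0345. Modified duration first:
  t   CF        PV=CF/(1+0.0345)^t    t·PV
  1       13.125        12.6873        12.6873
  2       13.125        12.2642        24.5283
  3       13.125        11.8552        35.5655
  4       13.125        11.4598        45.8392
  5       13.125        11.0776        55.3881
  6      513.125       418.6395     2,511.8370
  Σ                    477.9836     2,685.8455
P = 477.9836; D_Mac = 5.61912 half-year periods = 2.80956 yrs; D_mod = 2.80956/(1+0.0345) = 2.71586 yrs.
ΔP/P ≈ -D_mod · Δy = -2.71586 × (+0.0105) = -0.028517 = -2.8517%.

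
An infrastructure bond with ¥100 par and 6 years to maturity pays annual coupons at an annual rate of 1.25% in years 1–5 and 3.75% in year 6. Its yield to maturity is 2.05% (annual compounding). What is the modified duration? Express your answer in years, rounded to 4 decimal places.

5.7001 years

Periodic yield y = 0.0205. First find Macaulay duration:
  t   CF        PV=CF/(1+0.0205)^t    t·PV
  1         1.25         1.2249         1.2249
  2         1.25         1.2003         2.4006
  3         1.25         1.1762         3.5285
  4         1.25         1.1525         4.6102
  5         1.25         1.1294         5.6470
  6       103.75        91.8565       551.1392
  Σ                     97.7398       568.5503
P = 97.7398; Macaulay duration = 568.5503 / 97.7398 = 5.81698 years.
Modified duration = D_Mac / (1 + y) = 5.81698 / 1.0205 = 5.70012 years.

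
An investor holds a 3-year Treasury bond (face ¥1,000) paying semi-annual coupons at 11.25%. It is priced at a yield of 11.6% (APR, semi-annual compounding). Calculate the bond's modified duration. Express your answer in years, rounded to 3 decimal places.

2.482 years

Periodic yield y = 0.058. First find Macaulay duration:
  t   CF        PV=CF/(1+0.058)^t    t·PV
  1        56.25        53.1664        53.1664
  2        56.25        50.2518       100.5035
  3        56.25        47.4969       142.4908
  4        56.25        44.8931       179.5725
  5        56.25        42.4321       212.1603
  6     1,056.25       753.1001     4,518.6007
  Σ                    991.3403     5,206.4942
P = 991.3403; Macaulay duration = 5,206.4942 / 991.3403 = 5.25197 half-year periods = 2.62599 years.
Modified duration = D_Mac / (1 + y) = 2.62599 / 1.058 = 2.48203 years.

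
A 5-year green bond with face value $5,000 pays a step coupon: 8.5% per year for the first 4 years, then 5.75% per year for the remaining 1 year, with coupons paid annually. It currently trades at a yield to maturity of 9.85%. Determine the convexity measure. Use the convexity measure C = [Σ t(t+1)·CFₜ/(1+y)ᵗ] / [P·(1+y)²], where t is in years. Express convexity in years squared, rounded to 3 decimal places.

19.883

With y = 0.0985:
  t   CF        PV=CF/(1+0.0985)^t    t·PV        t(t+1)·PV
  1       425.00       386.8912       386.8912         773.7824
  2       425.00       352.1996       704.3991       2,113.1974
  3       425.00       320.6186       961.8559       3,847.4235
  4       425.00       291.8695     1,167.4779       5,837.3896
  5     5,287.50     3,305.5983    16,527.9914      99,167.9485
  Σ                  4,657.1772    19,748.6155     111,739.7413
P = 4,657.1772.
Convexity = Σ t(t+1)·PV / [P·(1+y)²] = 111,739.7413 / (4,657.1772 × 1.206702) = 19.88313.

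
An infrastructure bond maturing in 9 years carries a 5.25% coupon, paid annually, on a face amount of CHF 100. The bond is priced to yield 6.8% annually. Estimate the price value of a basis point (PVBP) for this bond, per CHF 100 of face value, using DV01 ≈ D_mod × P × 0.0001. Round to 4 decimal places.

CHF 0.0614

Periodic yield y = 0.068.
  t   CF        PV=CF/(1+0.068)^t    t·PV
  1         5.25         4.9157         4.9157
  2         5.25         4.6027         9.2055
  3         5.25         4.3097        12.9291
  4         5.25         4.0353        16.1411
  5         5.25         3.7784        18.8918
  6         5.25         3.5378        21.2267
  7         5.25         3.3125        23.1877
  8         5.25         3.1016        24.8130
  9       105.25        58.2212       523.9904
  Σ                     89.8149       655.3011
P = 89.8149; D_Mac = 7.29613 yrs; D_mod = 6.83158 yrs.
DV01 ≈ 6.83158 × 89.8149 × 0.0001 = 0.061358.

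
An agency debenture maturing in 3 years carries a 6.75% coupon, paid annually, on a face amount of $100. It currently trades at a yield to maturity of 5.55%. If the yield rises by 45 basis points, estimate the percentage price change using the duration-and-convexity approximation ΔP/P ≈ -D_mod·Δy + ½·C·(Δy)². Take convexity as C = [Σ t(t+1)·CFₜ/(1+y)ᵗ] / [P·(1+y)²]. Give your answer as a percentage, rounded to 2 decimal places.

-1.19%

With y = 0.0555:
  t   CF        PV=CF/(1+0.0555)^t    t·PV        t(t+1)·PV
  1         6.75         6.3951         6.3951          12.7901
  2         6.75         6.0588        12.1176          36.3529
  3       106.75        90.7806       272.3419       1,089.3675
  Σ                    103.2345       290.8546       1,138.5105
P = 103.2345; D_Mac = 2.81742 yrs; D_mod = 2.66927 yrs; C = 9.89910.
Duration effect: -2.66927 × (+0.0045) = -0.012012
Convexity effect: 0.5 × 9.89910 × (0.0045)² = +0.0001002
ΔP/P ≈ -0.012012 + 0.0001002 = -0.011911 = -1.1911%.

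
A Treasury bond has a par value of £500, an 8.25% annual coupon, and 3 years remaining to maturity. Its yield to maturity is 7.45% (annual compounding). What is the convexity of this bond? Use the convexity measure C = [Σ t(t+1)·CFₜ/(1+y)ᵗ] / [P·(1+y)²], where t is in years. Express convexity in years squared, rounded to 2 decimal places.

With y = 0.0745:
  t   CF        PV=CF/(1+0.0745)^t    t·PV        t(t+1)·PV
  1        41.25        38.3899        38.3899          76.7799
  2        41.25        35.7282        71.4564         214.3692
  3       541.25       436.2934     1,308.8802       5,235.5209
  Σ                    510.4116     1,418.7266       5,526.6700
P = 510.4116.
Convexity = Σ t(t+1)·PV / [P·(1+y)²] = 5,526.6700 / (510.4116 × 1.154550) = 9.37843.

9.38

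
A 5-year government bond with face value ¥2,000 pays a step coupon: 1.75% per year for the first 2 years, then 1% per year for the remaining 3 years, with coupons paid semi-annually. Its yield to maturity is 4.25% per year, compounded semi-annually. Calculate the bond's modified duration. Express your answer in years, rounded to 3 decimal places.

4.718 years

Periodic yield y = 0.02125. First find Macaulay duration:
  t   CF        PV=CF/(1+0.02125)^t    t·PV
  1        17.50        17.1359        17.1359
  2        17.50        16.7793        33.5586
  3        17.50        16.4302        49.2905
  4        17.50        16.0883        64.3531
  5        10.00         9.0020        45.0101
  6        10.00         8.8147        52.8882
  7        10.00         8.6313        60.4190
  8        10.00         8.4517        67.6135
  9        10.00         8.2758        74.4824
  10    2,010.00     1,628.8285    16,288.2851
  Σ                  1,738.4376    16,753.0364
P = 1,738.4376; Macaulay duration = 16,753.0364 / 1,738.4376 = 9.63683 half-year periods = 4.81842 years.
Modified duration = D_Mac / (1 + y) = 4.81842 / 1.02125 = 4.71816 years.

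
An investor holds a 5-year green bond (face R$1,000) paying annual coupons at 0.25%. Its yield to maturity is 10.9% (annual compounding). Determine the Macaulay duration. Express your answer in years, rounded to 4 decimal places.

Periodic yield y = 0.109. Discount each cash flow and weight by its year:
  t   CF        PV=CF/(1+0.109)^t    t·PV
  1         2.50         2.2543         2.2543
  2         2.50         2.0327         4.0654
  3         2.50         1.8329         5.4988
  4         2.50         1.6528         6.6111
  5     1,002.50       597.6221     2,988.1105
  Σ                    605.3948     3,006.5401
Price P = Σ PV = 605.3948.
Macaulay duration = Σ(t·PV) / P = 3,006.5401 / 605.3948 = 4.96625 years.

4.9662 years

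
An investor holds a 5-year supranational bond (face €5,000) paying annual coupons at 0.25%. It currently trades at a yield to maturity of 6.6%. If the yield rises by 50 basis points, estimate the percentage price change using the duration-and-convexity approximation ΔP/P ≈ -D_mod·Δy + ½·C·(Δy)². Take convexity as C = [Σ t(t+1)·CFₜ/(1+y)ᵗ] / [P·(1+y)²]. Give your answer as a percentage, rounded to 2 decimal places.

-2.30%

With y = 0.066:
  t   CF        PV=CF/(1+0.066)^t    t·PV        t(t+1)·PV
  1        12.50        11.7261        11.7261          23.4522
  2        12.50        11.0001        22.0001          66.0004
  3        12.50        10.3190        30.9571         123.8282
  4        12.50         9.6801        38.7205         193.6026
  5     5,012.50     3,641.3998    18,206.9989     109,241.9935
  Σ                  3,684.1251    18,310.4027     109,648.8770
P = 3,684.1251; D_Mac = 4.97008 yrs; D_mod = 4.66237 yrs; C = 26.19120.
Duration effect: -4.66237 × (+0.005) = -0.023312
Convexity effect: 0.5 × 26.19120 × (0.005)² = +0.0003274
ΔP/P ≈ -0.023312 + 0.0003274 = -0.022984 = -2.2984%.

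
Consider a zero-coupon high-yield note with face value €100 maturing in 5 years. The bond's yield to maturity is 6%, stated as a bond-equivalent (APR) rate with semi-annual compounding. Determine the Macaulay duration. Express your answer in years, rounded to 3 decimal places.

A zero-coupon bond has a single cash flow at maturity, so its Macaulay duration equals its maturity: 5 years.
(Equivalently: 10 semi-annual periods ÷ 2 = 5 years.)

5.000 years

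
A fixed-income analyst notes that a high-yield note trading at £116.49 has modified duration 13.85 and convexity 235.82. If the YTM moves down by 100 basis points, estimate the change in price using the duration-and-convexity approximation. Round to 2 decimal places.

Duration effect: -D_mod·Δy = -13.85 × (-0.01) = +0.138500
Convexity effect: ½·C·(Δy)² = 0.5 × 235.82 × (-0.01)² = +0.0117910
ΔP/P ≈ +0.138500 + 0.0117910 = +0.150291
ΔP ≈ 116.49 × (+0.150291) = +17.50739859.

+£17.51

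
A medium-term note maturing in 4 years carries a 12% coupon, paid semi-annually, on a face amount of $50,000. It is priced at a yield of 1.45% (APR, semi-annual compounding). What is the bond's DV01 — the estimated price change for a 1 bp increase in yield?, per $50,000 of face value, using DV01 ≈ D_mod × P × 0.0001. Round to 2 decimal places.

Periodic yield y = 0.00725.
  t   CF        PV=CF/(1+0.00725)^t    t·PV
  1     3,000.00     2,978.4066     2,978.4066
  2     3,000.00     2,956.9685     5,913.9371
  3     3,000.00     2,935.6848     8,807.0544
  4     3,000.00     2,914.5543    11,658.2172
  5     3,000.00     2,893.5759    14,467.8794
  6     3,000.00     2,872.7484    17,236.4907
  7     3,000.00     2,852.0709    19,964.4965
  8    53,000.00    50,023.9131   400,191.3047
  Σ                 70,427.9225   481,217.7865
P = 70,427.9225; D_Mac = 6.83277 half-year periods = 3.41638 yrs; D_mod = 3.39179 yrs.
DV01 ≈ 3.39179 × 70,427.9225 × 0.0001 = 23.887703.

$23.89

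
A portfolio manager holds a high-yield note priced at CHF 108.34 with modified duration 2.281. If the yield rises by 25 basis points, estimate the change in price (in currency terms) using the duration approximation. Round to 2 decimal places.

Duration approximation: ΔP/P ≈ -D_mod · Δy = -2.281 × (+0.0025) = -0.0057025.
ΔP ≈ 108.34 × (-0.0057025) = -0.61780885.

-CHF 0.62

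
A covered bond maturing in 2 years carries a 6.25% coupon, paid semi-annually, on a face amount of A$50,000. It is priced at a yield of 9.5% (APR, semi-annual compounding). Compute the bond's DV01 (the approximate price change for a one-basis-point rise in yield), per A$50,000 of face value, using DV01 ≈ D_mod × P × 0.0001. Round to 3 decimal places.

A$8.579

Periodic yield y = 0.0475.
  t   CF        PV=CF/(1+0.0475)^t    t·PV
  1     1,562.50     1,491.6468     1,491.6468
  2     1,562.50     1,424.0065     2,848.0129
  3     1,562.50     1,359.4334     4,078.3002
  4    51,562.50    42,827.0183   171,308.0733
  Σ                 47,102.1050   179,726.0332
P = 47,102.1050; D_Mac = 3.81567 half-year periods = 1.90783 yrs; D_mod = 1.82132 yrs.
DV01 ≈ 1.82132 × 47,102.1050 × 0.0001 = 8.578808.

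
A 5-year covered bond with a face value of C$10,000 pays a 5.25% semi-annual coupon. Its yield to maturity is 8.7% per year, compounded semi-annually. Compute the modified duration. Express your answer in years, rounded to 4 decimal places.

4.2277 years

Periodic yield y = 0.0435. First find Macaulay duration:
  t   CF        PV=CF/(1+0.0435)^t    t·PV
  1       262.50       251.5573       251.5573
  2       262.50       241.0707       482.1414
  3       262.50       231.0213       693.0638
  4       262.50       221.3908       885.5630
  5       262.50       212.1617     1,060.8086
  6       262.50       203.3174     1,219.9045
  7       262.50       194.8418     1,363.8926
  8       262.50       186.7195     1,493.7560
  9       262.50       178.9358     1,610.4222
  10   10,262.50     6,703.9171    67,039.1711
  Σ                  8,624.9333    76,100.2805
P = 8,624.9333; Macaulay duration = 76,100.2805 / 8,624.9333 = 8.82329 half-year periods = 4.41164 years.
Modified duration = D_Mac / (1 + y) = 4.41164 / 1.0435 = 4.22774 years.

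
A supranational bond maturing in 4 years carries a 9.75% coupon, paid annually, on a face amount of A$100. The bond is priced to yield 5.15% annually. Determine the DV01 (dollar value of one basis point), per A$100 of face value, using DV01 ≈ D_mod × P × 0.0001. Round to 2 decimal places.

Periodic yield y = 0.0515.
  t   CF        PV=CF/(1+0.0515)^t    t·PV
  1         9.75         9.2725         9.2725
  2         9.75         8.8183        17.6366
  3         9.75         8.3864        25.1593
  4       109.75        89.7775       359.1099
  Σ                    116.2547       411.1783
P = 116.2547; D_Mac = 3.53687 yrs; D_mod = 3.36365 yrs.
DV01 ≈ 3.36365 × 116.2547 × 0.0001 = 0.039104.

A$0.04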